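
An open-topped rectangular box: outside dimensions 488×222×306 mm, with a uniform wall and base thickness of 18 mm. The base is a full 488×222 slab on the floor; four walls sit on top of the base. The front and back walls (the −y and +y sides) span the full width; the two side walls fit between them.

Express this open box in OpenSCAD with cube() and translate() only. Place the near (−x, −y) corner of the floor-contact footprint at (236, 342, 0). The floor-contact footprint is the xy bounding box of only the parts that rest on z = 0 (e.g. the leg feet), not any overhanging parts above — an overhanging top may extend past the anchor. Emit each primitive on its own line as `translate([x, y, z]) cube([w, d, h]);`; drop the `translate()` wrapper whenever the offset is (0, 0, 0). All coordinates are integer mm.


translate([236, 342, 0]) cube([488, 222, 18]);
translate([236, 342, 18]) cube([488, 18, 288]);
translate([236, 546, 18]) cube([488, 18, 288]);
translate([236, 360, 18]) cube([18, 186, 288]);
translate([706, 360, 18]) cube([18, 186, 288]);


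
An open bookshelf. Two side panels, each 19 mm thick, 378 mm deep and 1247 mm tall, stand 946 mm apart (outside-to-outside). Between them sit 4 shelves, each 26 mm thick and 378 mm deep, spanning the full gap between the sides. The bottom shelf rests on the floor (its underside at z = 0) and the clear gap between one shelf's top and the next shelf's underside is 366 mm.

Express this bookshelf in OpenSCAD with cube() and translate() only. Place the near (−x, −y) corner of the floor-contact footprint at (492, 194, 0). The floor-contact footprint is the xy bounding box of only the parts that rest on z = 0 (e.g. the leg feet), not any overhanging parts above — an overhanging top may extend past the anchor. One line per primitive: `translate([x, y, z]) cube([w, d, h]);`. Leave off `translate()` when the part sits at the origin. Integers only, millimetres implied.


translate([492, 194, 0]) cube([19, 378, 1247]);
translate([1419, 194, 0]) cube([19, 378, 1247]);
translate([511, 194, 0]) cube([908, 378, 26]);
translate([511, 194, 392]) cube([908, 378, 26]);
translate([511, 194, 784]) cube([908, 378, 26]);
translate([511, 194, 1176]) cube([908, 378, 26]);


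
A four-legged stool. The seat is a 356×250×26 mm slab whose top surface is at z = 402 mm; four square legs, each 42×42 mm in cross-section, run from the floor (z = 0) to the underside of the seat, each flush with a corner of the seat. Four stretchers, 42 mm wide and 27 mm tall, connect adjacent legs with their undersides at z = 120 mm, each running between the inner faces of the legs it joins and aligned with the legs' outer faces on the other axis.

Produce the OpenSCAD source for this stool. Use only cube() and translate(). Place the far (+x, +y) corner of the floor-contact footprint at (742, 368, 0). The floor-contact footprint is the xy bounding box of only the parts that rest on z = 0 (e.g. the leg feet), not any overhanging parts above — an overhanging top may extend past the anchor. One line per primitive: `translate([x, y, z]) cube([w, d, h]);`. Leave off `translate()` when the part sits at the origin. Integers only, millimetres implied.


// leg_h = 402 - 26 = 376
// stretcher span = 356 - 2*42 = 272
translate([386, 118, 376]) cube([356, 250, 26]);
translate([386, 118, 0]) cube([42, 42, 376]);
translate([700, 118, 0]) cube([42, 42, 376]);
translate([386, 326, 0]) cube([42, 42, 376]);
translate([700, 326, 0]) cube([42, 42, 376]);
translate([428, 118, 120]) cube([272, 42, 27]);
translate([428, 326, 120]) cube([272, 42, 27]);
translate([386, 160, 120]) cube([42, 166, 27]);
translate([700, 160, 120]) cube([42, 166, 27]);


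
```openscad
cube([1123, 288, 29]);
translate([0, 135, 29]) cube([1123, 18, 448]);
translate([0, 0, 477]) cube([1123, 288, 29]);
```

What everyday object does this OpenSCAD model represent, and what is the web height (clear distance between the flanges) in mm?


An I-beam. The web height is 448 mm.

Two wide flanges with a thin centred web — an I-beam. Overall 506 mm minus two 29 mm flanges gives a web of 506 − 2·29 = 448 mm.


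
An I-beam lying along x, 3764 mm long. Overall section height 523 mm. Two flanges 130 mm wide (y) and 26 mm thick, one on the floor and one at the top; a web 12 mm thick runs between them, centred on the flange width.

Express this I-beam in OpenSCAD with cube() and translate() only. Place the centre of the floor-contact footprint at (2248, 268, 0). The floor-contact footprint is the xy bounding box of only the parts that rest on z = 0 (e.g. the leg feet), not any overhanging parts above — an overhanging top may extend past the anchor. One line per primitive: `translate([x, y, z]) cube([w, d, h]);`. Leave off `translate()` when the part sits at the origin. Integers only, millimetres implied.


translate([366, 203, 0]) cube([3764, 130, 26]);
translate([366, 262, 26]) cube([3764, 12, 471]);
translate([366, 203, 497]) cube([3764, 130, 26]);


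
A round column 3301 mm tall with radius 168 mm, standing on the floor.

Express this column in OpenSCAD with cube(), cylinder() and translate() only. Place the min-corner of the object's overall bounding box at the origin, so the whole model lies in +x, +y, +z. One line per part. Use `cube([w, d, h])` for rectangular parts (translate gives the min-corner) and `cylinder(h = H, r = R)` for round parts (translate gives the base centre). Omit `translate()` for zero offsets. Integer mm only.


translate([168, 168, 0]) cylinder(h = 3301, r = 168);


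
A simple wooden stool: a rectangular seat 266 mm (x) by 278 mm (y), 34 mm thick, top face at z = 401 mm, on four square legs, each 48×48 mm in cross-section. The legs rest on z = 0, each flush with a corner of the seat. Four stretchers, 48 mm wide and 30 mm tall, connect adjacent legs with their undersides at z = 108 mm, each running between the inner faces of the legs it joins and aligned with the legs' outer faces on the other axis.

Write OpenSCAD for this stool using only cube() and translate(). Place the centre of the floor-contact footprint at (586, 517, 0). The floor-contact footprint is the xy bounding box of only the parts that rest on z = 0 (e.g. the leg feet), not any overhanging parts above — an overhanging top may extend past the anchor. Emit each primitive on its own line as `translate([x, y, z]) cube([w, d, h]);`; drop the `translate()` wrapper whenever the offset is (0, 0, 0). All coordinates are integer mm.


translate([453, 378, 367]) cube([266, 278, 34]);
translate([453, 378, 0]) cube([48, 48, 367]);
translate([671, 378, 0]) cube([48, 48, 367]);
translate([453, 608, 0]) cube([48, 48, 367]);
translate([671, 608, 0]) cube([48, 48, 367]);
translate([501, 378, 108]) cube([170, 48, 30]);
translate([501, 608, 108]) cube([170, 48, 30]);
translate([453, 426, 108]) cube([48, 182, 30]);
translate([671, 426, 108]) cube([48, 182, 30]);


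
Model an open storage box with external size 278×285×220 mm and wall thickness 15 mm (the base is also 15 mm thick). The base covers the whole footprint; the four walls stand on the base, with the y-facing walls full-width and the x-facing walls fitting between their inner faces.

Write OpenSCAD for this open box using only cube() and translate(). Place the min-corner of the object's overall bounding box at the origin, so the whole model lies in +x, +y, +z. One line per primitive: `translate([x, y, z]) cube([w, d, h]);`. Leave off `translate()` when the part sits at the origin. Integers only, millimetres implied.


cube([278, 285, 15]);
translate([0, 0, 15]) cube([278, 15, 205]);
translate([0, 270, 15]) cube([278, 15, 205]);
translate([0, 15, 15]) cube([15, 255, 205]);
translate([263, 15, 15]) cube([15, 255, 205]);


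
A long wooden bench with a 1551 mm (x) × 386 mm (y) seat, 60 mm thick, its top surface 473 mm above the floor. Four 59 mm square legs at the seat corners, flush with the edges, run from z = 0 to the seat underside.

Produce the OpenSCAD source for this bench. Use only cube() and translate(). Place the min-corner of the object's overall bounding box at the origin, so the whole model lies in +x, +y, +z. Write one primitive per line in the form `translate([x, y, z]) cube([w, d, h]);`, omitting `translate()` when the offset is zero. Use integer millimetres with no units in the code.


translate([0, 0, 413]) cube([1551, 386, 60]);
cube([59, 59, 413]);
translate([0, 327, 0]) cube([59, 59, 413]);
translate([1492, 0, 0]) cube([59, 59, 413]);
translate([1492, 327, 0]) cube([59, 59, 413]);


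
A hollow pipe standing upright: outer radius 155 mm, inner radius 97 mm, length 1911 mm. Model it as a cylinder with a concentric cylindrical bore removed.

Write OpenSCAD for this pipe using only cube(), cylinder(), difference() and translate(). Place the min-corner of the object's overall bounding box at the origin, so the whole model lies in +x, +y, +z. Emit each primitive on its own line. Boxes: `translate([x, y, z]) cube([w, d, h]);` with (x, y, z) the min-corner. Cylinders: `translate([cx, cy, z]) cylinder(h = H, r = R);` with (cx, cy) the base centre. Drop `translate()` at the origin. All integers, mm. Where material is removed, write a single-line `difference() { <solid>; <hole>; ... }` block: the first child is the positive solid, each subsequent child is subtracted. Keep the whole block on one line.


difference() { translate([155, 155, 0]) cylinder(h = 1911, r = 155); translate([155, 155, 0]) cylinder(h = 1911, r = 97); }


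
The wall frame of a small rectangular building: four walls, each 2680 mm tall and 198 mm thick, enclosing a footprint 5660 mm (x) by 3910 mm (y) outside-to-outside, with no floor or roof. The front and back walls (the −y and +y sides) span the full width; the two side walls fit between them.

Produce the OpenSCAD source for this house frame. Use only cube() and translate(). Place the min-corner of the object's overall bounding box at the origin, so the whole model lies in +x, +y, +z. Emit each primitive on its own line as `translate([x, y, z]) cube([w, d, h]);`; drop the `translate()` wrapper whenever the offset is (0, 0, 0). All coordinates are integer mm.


cube([5660, 198, 2680]);
translate([0, 3712, 0]) cube([5660, 198, 2680]);
translate([0, 198, 0]) cube([198, 3514, 2680]);
translate([5462, 198, 0]) cube([198, 3514, 2680]);


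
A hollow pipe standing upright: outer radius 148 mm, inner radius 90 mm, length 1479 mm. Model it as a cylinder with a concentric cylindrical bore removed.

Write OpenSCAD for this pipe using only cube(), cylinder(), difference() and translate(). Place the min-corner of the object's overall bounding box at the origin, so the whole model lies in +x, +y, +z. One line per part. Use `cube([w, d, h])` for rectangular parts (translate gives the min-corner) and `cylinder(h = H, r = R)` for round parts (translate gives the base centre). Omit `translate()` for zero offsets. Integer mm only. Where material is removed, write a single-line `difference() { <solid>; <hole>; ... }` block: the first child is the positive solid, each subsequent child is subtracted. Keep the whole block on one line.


difference() { translate([148, 148, 0]) cylinder(h = 1479, r = 148); translate([148, 148, 0]) cylinder(h = 1479, r = 90); }


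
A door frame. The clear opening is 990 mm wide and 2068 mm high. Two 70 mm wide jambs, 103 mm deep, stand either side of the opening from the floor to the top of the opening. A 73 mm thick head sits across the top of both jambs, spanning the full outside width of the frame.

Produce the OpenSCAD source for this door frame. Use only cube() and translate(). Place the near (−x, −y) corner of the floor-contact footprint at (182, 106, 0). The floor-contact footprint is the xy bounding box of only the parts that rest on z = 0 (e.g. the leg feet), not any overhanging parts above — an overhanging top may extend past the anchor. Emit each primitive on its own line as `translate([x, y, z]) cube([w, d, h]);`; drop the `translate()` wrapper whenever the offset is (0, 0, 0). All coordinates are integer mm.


translate([182, 106, 0]) cube([70, 103, 2068]);
translate([1242, 106, 0]) cube([70, 103, 2068]);
translate([182, 106, 2068]) cube([1130, 103, 73]);


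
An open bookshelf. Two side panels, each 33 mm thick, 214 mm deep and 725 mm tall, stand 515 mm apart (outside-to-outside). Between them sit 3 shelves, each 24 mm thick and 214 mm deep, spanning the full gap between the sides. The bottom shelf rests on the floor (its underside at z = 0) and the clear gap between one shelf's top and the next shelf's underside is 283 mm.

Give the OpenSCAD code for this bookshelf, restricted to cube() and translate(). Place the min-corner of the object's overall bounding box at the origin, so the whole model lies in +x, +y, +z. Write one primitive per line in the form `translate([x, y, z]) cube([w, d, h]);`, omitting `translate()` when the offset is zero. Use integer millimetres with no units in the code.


cube([33, 214, 725]);
translate([482, 0, 0]) cube([33, 214, 725]);
translate([33, 0, 0]) cube([449, 214, 24]);
translate([33, 0, 307]) cube([449, 214, 24]);
translate([33, 0, 614]) cube([449, 214, 24]);


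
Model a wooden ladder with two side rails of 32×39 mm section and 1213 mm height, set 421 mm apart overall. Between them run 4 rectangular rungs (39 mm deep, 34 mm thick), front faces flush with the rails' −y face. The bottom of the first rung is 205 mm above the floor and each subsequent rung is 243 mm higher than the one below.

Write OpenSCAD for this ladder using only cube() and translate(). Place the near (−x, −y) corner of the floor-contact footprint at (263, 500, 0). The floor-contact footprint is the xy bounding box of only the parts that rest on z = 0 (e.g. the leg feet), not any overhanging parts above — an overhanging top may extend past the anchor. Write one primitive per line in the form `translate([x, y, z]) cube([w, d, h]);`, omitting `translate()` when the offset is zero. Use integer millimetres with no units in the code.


translate([263, 500, 0]) cube([32, 39, 1213]);
translate([652, 500, 0]) cube([32, 39, 1213]);
translate([295, 500, 205]) cube([357, 39, 34]);
translate([295, 500, 448]) cube([357, 39, 34]);
translate([295, 500, 691]) cube([357, 39, 34]);
translate([295, 500, 934]) cube([357, 39, 34]);


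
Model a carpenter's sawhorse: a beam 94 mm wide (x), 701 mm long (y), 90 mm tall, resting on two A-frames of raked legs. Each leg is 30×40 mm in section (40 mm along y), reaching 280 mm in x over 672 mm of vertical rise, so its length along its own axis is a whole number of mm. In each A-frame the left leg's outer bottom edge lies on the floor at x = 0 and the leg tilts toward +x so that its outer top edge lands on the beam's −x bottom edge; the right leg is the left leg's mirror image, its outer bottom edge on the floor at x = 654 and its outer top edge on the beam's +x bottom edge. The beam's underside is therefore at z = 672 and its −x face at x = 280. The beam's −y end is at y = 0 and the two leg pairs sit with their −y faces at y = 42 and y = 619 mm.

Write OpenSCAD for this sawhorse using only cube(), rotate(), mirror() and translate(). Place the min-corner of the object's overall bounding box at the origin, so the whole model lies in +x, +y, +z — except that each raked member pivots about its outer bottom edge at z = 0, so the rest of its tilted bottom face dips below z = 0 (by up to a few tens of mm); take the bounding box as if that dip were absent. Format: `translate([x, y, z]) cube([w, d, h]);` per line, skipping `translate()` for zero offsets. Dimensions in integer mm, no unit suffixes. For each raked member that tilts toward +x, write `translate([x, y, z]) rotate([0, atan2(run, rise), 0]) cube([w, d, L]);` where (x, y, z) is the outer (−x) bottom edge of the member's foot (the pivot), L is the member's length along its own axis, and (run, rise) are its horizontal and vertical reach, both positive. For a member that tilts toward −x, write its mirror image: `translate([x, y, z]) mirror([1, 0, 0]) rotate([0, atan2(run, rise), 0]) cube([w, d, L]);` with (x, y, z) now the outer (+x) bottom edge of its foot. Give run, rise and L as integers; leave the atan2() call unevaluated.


translate([280, 0, 672]) cube([94, 701, 90]);
translate([0, 42, 0]) rotate([0, atan2(280, 672), 0]) cube([30, 40, 728]);
translate([654, 42, 0]) mirror([1, 0, 0]) rotate([0, atan2(280, 672), 0]) cube([30, 40, 728]);
translate([0, 619, 0]) rotate([0, atan2(280, 672), 0]) cube([30, 40, 728]);
translate([654, 619, 0]) mirror([1, 0, 0]) rotate([0, atan2(280, 672), 0]) cube([30, 40, 728]);


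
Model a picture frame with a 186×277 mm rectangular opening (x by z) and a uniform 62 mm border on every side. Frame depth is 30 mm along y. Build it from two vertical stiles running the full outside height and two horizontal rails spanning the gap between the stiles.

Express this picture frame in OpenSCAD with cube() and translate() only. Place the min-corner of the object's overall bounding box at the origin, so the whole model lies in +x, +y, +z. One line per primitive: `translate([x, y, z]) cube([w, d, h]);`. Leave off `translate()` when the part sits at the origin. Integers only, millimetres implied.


cube([62, 30, 401]);
translate([248, 0, 0]) cube([62, 30, 401]);
translate([62, 0, 0]) cube([186, 30, 62]);
translate([62, 0, 339]) cube([186, 30, 62]);


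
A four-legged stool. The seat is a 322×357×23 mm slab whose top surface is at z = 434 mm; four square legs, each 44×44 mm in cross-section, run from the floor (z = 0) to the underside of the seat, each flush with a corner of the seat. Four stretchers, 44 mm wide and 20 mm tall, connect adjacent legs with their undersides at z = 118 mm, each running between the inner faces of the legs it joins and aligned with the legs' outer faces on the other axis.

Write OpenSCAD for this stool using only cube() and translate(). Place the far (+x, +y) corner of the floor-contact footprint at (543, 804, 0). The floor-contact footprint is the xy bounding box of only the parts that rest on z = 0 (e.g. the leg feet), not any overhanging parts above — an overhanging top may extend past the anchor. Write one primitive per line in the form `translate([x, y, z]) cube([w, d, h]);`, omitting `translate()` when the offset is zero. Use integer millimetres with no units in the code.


translate([221, 447, 411]) cube([322, 357, 23]);
translate([221, 447, 0]) cube([44, 44, 411]);
translate([499, 447, 0]) cube([44, 44, 411]);
translate([221, 760, 0]) cube([44, 44, 411]);
translate([499, 760, 0]) cube([44, 44, 411]);
translate([265, 447, 118]) cube([234, 44, 20]);
translate([265, 760, 118]) cube([234, 44, 20]);
translate([221, 491, 118]) cube([44, 269, 20]);
translate([499, 491, 118]) cube([44, 269, 20]);


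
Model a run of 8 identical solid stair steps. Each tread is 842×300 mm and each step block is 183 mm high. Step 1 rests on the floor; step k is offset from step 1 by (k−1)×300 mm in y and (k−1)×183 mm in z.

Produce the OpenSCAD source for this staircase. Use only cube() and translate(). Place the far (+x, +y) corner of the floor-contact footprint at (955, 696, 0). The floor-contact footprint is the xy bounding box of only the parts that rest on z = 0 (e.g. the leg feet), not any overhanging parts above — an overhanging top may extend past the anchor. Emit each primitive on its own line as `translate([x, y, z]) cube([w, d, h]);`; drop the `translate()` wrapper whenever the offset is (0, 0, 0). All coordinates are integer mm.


translate([113, 396, 0]) cube([842, 300, 183]);
translate([113, 696, 183]) cube([842, 300, 183]);
translate([113, 996, 366]) cube([842, 300, 183]);
translate([113, 1296, 549]) cube([842, 300, 183]);
translate([113, 1596, 732]) cube([842, 300, 183]);
translate([113, 1896, 915]) cube([842, 300, 183]);
translate([113, 2196, 1098]) cube([842, 300, 183]);
translate([113, 2496, 1281]) cube([842, 300, 183]);


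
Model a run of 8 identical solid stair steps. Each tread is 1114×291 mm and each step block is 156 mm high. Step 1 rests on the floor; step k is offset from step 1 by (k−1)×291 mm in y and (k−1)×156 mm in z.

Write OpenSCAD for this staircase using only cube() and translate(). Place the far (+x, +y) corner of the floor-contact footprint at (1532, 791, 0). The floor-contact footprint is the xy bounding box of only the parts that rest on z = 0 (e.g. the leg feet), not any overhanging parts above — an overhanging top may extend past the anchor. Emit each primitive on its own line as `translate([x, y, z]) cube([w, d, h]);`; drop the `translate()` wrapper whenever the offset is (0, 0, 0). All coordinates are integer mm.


translate([418, 500, 0]) cube([1114, 291, 156]);
translate([418, 791, 156]) cube([1114, 291, 156]);
translate([418, 1082, 312]) cube([1114, 291, 156]);
translate([418, 1373, 468]) cube([1114, 291, 156]);
translate([418, 1664, 624]) cube([1114, 291, 156]);
translate([418, 1955, 780]) cube([1114, 291, 156]);
translate([418, 2246, 936]) cube([1114, 291, 156]);
translate([418, 2537, 1092]) cube([1114, 291, 156]);


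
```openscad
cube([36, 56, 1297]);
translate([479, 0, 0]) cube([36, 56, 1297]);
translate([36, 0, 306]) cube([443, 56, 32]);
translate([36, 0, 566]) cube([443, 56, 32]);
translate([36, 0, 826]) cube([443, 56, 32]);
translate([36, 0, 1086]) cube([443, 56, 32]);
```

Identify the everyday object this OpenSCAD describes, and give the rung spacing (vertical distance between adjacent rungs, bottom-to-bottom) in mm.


A ladder. The rung spacing is 260 mm.

Two tall 36×56 posts with 4 short bars between them — a ladder. Adjacent rungs sit at z = 306 and z = 566, so the spacing is 566 − 306 = 260 mm.


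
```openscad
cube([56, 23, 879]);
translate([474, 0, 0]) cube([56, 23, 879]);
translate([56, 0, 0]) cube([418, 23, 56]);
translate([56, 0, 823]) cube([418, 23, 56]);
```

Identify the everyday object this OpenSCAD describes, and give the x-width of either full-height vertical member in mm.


A picture frame. The border width is 56 mm.

Four thin pieces enclosing a rectangular opening — a picture frame. The two full-height stiles are 879 mm tall; the top rail sits at z = 823 and is 56 mm tall, so the border above the opening is 879 − 823 = 56 mm, matching the stile x-width.


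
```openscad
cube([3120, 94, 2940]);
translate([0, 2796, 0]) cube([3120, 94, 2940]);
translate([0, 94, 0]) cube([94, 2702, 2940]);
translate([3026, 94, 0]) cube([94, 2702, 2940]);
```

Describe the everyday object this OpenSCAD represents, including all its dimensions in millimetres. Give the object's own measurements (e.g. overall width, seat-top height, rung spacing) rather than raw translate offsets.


The wall frame of a small rectangular building: four walls, each 2940 mm tall and 94 mm thick, enclosing a footprint 3120 mm (x) by 2890 mm (y) outside-to-outside, with no floor or roof. The front and back walls (the −y and +y sides) span the full width; the two side walls fit between them.


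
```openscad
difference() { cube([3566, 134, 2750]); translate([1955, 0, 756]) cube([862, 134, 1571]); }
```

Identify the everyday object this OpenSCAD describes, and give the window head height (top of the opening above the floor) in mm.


A wall with a window opening. The window head height is 2327 mm.

A wall with a rectangular opening subtracted — a window. Sill at z = 756, opening 1571 mm tall, so the head is at 756 + 1571 = 2327 mm.


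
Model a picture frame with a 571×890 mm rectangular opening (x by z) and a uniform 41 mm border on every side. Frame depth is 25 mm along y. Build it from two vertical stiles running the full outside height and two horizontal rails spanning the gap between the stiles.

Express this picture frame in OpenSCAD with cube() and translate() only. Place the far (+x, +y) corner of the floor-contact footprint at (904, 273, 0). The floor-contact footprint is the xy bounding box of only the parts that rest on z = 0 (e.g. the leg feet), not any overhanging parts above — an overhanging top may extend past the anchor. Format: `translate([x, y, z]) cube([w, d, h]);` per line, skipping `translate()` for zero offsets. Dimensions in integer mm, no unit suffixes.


translate([251, 248, 0]) cube([41, 25, 972]);
translate([863, 248, 0]) cube([41, 25, 972]);
translate([292, 248, 0]) cube([571, 25, 41]);
translate([292, 248, 931]) cube([571, 25, 41]);


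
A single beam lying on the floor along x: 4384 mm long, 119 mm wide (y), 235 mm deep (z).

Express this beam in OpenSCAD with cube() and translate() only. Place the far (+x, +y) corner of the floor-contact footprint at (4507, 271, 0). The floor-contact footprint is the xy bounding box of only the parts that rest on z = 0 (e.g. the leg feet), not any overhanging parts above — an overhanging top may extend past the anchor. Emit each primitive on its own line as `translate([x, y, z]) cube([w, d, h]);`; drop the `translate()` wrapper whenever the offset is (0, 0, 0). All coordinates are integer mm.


translate([123, 152, 0]) cube([4384, 119, 235]);


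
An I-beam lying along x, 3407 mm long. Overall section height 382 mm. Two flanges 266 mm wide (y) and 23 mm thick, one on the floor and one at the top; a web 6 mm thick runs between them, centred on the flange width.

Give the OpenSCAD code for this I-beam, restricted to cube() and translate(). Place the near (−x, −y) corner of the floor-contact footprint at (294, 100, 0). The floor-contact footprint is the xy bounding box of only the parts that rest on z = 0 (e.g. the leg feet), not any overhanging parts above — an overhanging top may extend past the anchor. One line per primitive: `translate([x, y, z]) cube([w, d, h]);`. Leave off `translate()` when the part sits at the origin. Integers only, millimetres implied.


translate([294, 100, 0]) cube([3407, 266, 23]);
translate([294, 230, 23]) cube([3407, 6, 336]);
translate([294, 100, 359]) cube([3407, 266, 23]);


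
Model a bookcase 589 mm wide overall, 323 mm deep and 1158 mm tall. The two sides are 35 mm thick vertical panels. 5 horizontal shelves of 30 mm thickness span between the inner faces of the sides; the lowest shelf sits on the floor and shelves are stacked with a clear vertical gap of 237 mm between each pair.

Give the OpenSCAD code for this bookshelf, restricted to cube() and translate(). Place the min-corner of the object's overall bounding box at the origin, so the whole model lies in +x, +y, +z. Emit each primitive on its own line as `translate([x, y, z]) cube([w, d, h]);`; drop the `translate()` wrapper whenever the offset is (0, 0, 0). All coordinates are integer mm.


cube([35, 323, 1158]);
translate([554, 0, 0]) cube([35, 323, 1158]);
translate([35, 0, 0]) cube([519, 323, 30]);
translate([35, 0, 267]) cube([519, 323, 30]);
translate([35, 0, 534]) cube([519, 323, 30]);
translate([35, 0, 801]) cube([519, 323, 30]);
translate([35, 0, 1068]) cube([519, 323, 30]);


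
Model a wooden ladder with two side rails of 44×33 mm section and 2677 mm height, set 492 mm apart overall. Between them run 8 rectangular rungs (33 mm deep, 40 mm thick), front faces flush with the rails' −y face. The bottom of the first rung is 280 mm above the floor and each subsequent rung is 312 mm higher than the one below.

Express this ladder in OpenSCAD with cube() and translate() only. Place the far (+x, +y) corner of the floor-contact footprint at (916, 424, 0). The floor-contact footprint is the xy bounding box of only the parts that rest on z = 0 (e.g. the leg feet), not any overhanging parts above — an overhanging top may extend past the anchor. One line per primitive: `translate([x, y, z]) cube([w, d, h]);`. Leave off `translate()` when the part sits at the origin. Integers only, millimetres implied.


translate([424, 391, 0]) cube([44, 33, 2677]);
translate([872, 391, 0]) cube([44, 33, 2677]);
translate([468, 391, 280]) cube([404, 33, 40]);
translate([468, 391, 592]) cube([404, 33, 40]);
translate([468, 391, 904]) cube([404, 33, 40]);
translate([468, 391, 1216]) cube([404, 33, 40]);
translate([468, 391, 1528]) cube([404, 33, 40]);
translate([468, 391, 1840]) cube([404, 33, 40]);
translate([468, 391, 2152]) cube([404, 33, 40]);
translate([468, 391, 2464]) cube([404, 33, 40]);


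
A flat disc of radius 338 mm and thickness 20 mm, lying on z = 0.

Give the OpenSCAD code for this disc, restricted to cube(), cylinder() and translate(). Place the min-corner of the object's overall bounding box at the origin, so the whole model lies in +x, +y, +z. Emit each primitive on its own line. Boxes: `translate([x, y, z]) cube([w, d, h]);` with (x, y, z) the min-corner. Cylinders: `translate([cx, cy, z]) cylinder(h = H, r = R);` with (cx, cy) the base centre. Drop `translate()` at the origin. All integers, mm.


translate([338, 338, 0]) cylinder(h = 20, r = 338);


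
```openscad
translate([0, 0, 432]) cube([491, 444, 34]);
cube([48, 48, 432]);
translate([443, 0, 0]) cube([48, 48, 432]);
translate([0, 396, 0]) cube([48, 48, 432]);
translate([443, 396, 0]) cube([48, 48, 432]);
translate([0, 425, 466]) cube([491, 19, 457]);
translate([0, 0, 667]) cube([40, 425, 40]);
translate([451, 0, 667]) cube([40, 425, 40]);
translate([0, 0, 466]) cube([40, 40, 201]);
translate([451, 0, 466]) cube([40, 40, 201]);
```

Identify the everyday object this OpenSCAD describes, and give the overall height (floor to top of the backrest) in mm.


A chair. The overall height is 923 mm.

A slab on four corner posts with a tall panel at the back — a chair. The seat slab sits at z = 432 with thickness 34, and the 457 mm backrest starts at the seat top, so the overall height is 432 + 34 + 457 = 923 mm.


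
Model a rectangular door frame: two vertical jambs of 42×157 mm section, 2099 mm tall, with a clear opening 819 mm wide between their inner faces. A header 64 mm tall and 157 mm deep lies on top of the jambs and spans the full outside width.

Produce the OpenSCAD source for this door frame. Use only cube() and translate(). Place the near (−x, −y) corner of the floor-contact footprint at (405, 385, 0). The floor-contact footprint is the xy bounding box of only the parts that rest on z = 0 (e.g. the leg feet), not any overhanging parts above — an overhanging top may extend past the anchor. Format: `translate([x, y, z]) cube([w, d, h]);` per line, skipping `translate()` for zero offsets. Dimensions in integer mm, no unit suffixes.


translate([405, 385, 0]) cube([42, 157, 2099]);
translate([1266, 385, 0]) cube([42, 157, 2099]);
translate([405, 385, 2099]) cube([903, 157, 64]);


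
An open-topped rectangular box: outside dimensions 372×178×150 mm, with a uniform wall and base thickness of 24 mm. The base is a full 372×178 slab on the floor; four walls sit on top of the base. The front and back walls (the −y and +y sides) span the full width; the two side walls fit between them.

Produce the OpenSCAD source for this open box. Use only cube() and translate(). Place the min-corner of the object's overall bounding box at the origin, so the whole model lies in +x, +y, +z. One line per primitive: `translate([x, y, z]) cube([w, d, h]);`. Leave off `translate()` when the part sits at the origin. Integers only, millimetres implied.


cube([372, 178, 24]);
translate([0, 0, 24]) cube([372, 24, 126]);
translate([0, 154, 24]) cube([372, 24, 126]);
translate([0, 24, 24]) cube([24, 130, 126]);
translate([348, 24, 24]) cube([24, 130, 126]);


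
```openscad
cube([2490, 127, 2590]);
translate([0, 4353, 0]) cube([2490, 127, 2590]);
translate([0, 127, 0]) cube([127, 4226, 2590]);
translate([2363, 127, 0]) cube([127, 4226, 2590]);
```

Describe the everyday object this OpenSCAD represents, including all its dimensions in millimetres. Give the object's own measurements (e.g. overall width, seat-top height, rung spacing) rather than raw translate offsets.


The wall frame of a small rectangular building: four walls, each 2590 mm tall and 127 mm thick, enclosing a footprint 2490 mm (x) by 4480 mm (y) outside-to-outside, with no floor or roof. The front and back walls (the −y and +y sides) span the full width; the two side walls fit between them.


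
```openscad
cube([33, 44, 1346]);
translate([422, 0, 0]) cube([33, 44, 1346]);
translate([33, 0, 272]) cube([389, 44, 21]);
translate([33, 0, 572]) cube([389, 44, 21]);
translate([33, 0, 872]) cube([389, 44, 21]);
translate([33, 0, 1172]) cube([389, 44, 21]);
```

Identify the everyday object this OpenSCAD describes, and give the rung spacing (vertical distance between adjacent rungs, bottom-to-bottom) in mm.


A ladder. The rung spacing is 300 mm.

Two tall 33×44 posts with 4 short bars between them — a ladder. Adjacent rungs sit at z = 272 and z = 572, so the spacing is 572 − 272 = 300 mm.


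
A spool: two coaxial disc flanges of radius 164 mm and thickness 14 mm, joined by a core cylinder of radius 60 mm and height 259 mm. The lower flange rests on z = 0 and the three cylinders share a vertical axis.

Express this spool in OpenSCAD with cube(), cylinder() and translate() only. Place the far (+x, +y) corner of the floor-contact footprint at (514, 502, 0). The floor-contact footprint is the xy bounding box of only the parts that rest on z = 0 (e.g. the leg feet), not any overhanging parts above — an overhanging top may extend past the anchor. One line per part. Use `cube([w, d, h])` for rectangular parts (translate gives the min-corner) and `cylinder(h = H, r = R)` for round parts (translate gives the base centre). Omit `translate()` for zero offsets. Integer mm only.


translate([350, 338, 0]) cylinder(h = 14, r = 164);
translate([350, 338, 14]) cylinder(h = 259, r = 60);
translate([350, 338, 273]) cylinder(h = 14, r = 164);


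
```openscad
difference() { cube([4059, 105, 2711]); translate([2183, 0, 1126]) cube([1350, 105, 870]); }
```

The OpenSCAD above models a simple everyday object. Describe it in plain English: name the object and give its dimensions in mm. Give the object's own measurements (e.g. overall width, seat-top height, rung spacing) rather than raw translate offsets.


A wall 4059 mm long (x), 105 mm thick (y), 2711 mm tall, with a rectangular window opening cut through it. The opening is 1350 mm wide and 870 mm tall; its sill is at z = 1126 mm and its near (−x) edge is 2183 mm from the wall's −x end. The opening passes through the full wall thickness.


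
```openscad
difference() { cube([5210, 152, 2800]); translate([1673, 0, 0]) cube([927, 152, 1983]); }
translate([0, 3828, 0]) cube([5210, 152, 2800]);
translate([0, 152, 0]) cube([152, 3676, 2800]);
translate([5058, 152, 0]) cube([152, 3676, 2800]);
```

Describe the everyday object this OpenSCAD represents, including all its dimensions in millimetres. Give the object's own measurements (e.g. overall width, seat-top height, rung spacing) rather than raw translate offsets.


A single room: four walls, each 2800 mm tall and 152 mm thick, enclosing an outside footprint 5210×3980 mm (x × y), no floor or roof. The front and back walls (−y and +y sides) run the full x-width; the side walls fit between their inner faces. A door opening 927 mm wide and 1983 mm tall is cut through the front wall from the floor up, its −x edge 1673 mm from the wall's −x end.


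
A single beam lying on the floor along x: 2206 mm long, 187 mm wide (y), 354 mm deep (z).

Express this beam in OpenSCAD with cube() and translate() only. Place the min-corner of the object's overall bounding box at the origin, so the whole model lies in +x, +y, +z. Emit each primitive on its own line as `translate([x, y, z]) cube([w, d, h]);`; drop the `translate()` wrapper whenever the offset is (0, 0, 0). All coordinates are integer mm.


cube([2206, 187, 354]);


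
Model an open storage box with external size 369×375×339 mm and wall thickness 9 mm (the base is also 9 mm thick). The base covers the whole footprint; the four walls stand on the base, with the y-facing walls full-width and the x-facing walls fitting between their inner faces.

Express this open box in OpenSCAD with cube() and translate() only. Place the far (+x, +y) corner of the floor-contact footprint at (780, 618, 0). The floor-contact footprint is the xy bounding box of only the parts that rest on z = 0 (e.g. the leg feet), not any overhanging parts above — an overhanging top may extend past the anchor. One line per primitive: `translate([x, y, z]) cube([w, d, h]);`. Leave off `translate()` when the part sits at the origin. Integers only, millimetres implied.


translate([411, 243, 0]) cube([369, 375, 9]);
translate([411, 243, 9]) cube([369, 9, 330]);
translate([411, 609, 9]) cube([369, 9, 330]);
translate([411, 252, 9]) cube([9, 357, 330]);
translate([771, 252, 9]) cube([9, 357, 330]);


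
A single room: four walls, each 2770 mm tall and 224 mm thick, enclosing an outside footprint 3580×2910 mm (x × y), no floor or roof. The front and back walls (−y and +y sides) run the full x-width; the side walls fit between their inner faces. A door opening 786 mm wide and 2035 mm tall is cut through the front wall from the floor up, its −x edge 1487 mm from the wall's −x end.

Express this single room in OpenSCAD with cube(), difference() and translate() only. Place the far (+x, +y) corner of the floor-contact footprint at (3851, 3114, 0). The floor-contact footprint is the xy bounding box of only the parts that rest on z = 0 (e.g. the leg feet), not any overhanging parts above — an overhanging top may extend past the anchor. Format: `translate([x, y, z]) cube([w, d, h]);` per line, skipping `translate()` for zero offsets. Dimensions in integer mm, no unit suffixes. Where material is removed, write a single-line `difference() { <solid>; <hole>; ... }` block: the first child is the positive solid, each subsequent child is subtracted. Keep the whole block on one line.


difference() { translate([271, 204, 0]) cube([3580, 224, 2770]); translate([1758, 204, 0]) cube([786, 224, 2035]); }
translate([271, 2890, 0]) cube([3580, 224, 2770]);
translate([271, 428, 0]) cube([224, 2462, 2770]);
translate([3627, 428, 0]) cube([224, 2462, 2770]);


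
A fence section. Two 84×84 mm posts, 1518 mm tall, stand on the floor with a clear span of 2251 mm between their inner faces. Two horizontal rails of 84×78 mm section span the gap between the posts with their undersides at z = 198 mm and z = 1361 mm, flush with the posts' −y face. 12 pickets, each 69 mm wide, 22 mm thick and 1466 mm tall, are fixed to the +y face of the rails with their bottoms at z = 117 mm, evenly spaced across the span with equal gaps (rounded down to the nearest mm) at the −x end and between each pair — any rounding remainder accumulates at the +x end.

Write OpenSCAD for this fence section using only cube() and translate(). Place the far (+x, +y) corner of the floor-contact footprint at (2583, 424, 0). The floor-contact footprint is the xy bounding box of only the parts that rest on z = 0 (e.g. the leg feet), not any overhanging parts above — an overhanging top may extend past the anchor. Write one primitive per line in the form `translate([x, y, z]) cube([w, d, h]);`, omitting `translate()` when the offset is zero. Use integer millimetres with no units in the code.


translate([164, 340, 0]) cube([84, 84, 1518]);
translate([2499, 340, 0]) cube([84, 84, 1518]);
translate([248, 340, 198]) cube([2251, 84, 78]);
translate([248, 340, 1361]) cube([2251, 84, 78]);
translate([357, 424, 117]) cube([69, 22, 1466]);
translate([535, 424, 117]) cube([69, 22, 1466]);
translate([713, 424, 117]) cube([69, 22, 1466]);
translate([891, 424, 117]) cube([69, 22, 1466]);
translate([1069, 424, 117]) cube([69, 22, 1466]);
translate([1247, 424, 117]) cube([69, 22, 1466]);
translate([1425, 424, 117]) cube([69, 22, 1466]);
translate([1603, 424, 117]) cube([69, 22, 1466]);
translate([1781, 424, 117]) cube([69, 22, 1466]);
translate([1959, 424, 117]) cube([69, 22, 1466]);
translate([2137, 424, 117]) cube([69, 22, 1466]);
translate([2315, 424, 117]) cube([69, 22, 1466]);


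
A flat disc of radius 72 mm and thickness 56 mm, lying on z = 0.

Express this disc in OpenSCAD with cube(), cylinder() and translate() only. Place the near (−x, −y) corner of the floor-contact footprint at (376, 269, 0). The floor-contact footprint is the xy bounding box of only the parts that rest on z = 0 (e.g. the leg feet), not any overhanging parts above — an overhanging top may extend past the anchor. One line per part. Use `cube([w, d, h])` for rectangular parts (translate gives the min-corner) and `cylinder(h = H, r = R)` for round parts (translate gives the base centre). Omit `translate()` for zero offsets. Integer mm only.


translate([448, 341, 0]) cylinder(h = 56, r = 72);
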